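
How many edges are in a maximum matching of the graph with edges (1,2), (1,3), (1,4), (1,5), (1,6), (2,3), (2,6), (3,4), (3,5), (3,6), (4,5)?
3 (matching: (1,2), (3,6), (4,5); upper bound floor(n/2) = floor(6/2) = 3)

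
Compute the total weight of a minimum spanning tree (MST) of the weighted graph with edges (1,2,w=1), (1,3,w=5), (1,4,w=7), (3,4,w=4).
10 (MST edges: (1,2,w=1), (1,3,w=5), (3,4,w=4); sum of weights 1 + 5 + 4 = 10)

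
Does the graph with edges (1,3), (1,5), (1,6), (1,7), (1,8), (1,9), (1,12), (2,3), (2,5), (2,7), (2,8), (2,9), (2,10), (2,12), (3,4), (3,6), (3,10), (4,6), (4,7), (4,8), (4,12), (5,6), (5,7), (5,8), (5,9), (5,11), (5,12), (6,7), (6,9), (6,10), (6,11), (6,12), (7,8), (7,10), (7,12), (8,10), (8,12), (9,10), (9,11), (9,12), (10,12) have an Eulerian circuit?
No (10 vertices have odd degree: {1, 2, 3, 4, 6, 8, 9, 10, 11, 12}; Eulerian circuit requires 0)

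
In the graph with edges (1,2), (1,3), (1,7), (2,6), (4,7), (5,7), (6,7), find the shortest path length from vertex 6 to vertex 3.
3 (path: 6 -> 2 -> 1 -> 3, 3 edges)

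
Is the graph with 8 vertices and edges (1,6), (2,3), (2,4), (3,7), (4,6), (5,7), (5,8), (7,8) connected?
Yes (BFS from 1 visits [1, 6, 4, 2, 3, 7, 5, 8] — all 8 vertices reached)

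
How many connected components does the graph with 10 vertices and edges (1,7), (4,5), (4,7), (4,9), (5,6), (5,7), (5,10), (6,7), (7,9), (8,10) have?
3 (components: {1, 4, 5, 6, 7, 8, 9, 10}, {2}, {3})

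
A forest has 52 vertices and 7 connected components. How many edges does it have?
45 (Each of the 7 component trees on V_i vertices has V_i - 1 edges; summing gives V - C = 52 - 7 = 45)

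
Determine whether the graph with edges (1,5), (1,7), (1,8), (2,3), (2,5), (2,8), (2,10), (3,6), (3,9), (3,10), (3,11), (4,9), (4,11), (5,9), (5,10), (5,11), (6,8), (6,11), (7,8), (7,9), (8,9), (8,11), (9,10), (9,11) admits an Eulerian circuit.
No (6 vertices have odd degree: {1, 3, 5, 6, 7, 9}; Eulerian circuit requires 0)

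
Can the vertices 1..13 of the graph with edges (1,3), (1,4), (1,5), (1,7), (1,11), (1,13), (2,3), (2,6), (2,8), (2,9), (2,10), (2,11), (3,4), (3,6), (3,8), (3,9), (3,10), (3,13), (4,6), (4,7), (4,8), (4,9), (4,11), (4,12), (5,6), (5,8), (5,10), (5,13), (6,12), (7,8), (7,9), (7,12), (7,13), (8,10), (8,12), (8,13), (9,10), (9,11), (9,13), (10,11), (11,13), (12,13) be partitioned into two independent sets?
No (odd cycle of length 3: 7 -> 1 -> 4 -> 7)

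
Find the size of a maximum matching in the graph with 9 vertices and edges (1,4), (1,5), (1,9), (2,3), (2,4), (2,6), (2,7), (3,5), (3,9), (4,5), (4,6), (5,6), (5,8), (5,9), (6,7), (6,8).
4 (matching: (1,5), (2,7), (3,9), (6,8); upper bound floor(n/2) = floor(9/2) = 4)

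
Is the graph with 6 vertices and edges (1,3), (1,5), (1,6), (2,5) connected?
No, it has 2 components: {1, 2, 3, 5, 6}, {4}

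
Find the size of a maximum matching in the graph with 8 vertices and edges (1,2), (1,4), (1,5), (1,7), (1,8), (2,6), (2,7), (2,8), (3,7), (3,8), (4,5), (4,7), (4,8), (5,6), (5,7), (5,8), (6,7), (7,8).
4 (matching: (1,4), (2,8), (3,7), (5,6); upper bound floor(n/2) = floor(8/2) = 4)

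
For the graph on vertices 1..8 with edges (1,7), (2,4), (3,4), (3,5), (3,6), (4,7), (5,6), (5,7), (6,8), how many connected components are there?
1 (components: {1, 2, 3, 4, 5, 6, 7, 8})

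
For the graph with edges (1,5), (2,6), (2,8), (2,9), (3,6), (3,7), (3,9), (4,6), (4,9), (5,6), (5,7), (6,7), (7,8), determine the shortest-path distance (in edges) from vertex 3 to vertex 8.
2 (path: 3 -> 7 -> 8, 2 edges)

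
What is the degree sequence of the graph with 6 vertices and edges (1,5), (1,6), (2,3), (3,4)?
[2, 2, 1, 1, 1, 1] (degrees: deg(1)=2, deg(2)=1, deg(3)=2, deg(4)=1, deg(5)=1, deg(6)=1)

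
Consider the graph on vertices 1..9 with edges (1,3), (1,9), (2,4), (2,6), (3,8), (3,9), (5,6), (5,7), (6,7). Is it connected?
No, it has 2 components: {1, 3, 8, 9}, {2, 4, 5, 6, 7}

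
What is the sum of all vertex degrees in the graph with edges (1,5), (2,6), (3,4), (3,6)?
8 (handshake: sum of degrees = 2|E| = 2 x 4 = 8)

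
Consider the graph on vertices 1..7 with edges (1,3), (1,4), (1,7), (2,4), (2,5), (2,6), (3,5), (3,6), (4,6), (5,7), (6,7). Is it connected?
Yes (BFS from 1 visits [1, 3, 4, 7, 5, 6, 2] — all 7 vertices reached)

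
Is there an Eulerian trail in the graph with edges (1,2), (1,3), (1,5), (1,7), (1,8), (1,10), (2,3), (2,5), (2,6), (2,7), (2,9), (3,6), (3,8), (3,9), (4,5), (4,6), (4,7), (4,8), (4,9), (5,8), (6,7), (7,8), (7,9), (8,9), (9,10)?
Yes (the graph is connected and exactly 2 vertices have odd degree: {3, 4}; any Eulerian path must start and end at those)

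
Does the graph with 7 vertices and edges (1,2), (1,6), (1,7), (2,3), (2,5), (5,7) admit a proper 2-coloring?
Yes. Partition: {1, 3, 4, 5}, {2, 6, 7}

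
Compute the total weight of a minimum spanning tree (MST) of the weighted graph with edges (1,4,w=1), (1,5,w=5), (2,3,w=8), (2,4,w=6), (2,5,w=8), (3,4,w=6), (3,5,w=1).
13 (MST edges: (1,4,w=1), (1,5,w=5), (2,4,w=6), (3,5,w=1); sum of weights 1 + 5 + 6 + 1 = 13)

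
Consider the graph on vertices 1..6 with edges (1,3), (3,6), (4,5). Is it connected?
No, it has 3 components: {1, 3, 6}, {2}, {4, 5}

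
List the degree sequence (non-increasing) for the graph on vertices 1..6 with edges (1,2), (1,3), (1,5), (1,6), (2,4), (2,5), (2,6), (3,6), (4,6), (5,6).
[5, 4, 4, 3, 2, 2] (degrees: deg(1)=4, deg(2)=4, deg(3)=2, deg(4)=2, deg(5)=3, deg(6)=5)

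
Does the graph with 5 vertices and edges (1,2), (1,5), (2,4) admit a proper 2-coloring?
Yes. Partition: {1, 3, 4}, {2, 5}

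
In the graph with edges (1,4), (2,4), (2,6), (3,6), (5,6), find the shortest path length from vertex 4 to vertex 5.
3 (path: 4 -> 2 -> 6 -> 5, 3 edges)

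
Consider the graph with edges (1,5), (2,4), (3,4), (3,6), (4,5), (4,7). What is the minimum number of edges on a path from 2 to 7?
2 (path: 2 -> 4 -> 7, 2 edges)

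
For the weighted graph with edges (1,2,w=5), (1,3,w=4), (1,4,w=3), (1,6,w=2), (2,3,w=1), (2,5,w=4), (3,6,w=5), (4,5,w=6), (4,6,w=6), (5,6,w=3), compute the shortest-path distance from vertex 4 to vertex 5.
6 (path: 4 -> 5; weights 6 = 6)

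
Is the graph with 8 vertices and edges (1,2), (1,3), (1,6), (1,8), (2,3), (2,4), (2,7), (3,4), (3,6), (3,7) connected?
No, it has 2 components: {1, 2, 3, 4, 6, 7, 8}, {5}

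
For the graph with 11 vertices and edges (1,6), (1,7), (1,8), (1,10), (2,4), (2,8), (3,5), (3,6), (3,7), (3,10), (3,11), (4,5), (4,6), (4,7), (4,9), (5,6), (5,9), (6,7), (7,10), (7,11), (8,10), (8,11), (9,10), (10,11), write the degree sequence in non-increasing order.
[6, 6, 5, 5, 5, 4, 4, 4, 4, 3, 2] (degrees: deg(1)=4, deg(2)=2, deg(3)=5, deg(4)=5, deg(5)=4, deg(6)=5, deg(7)=6, deg(8)=4, deg(9)=3, deg(10)=6, deg(11)=4)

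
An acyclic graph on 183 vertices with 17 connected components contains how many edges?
166 (Each of the 17 component trees on V_i vertices has V_i - 1 edges; summing gives V - C = 183 - 17 = 166)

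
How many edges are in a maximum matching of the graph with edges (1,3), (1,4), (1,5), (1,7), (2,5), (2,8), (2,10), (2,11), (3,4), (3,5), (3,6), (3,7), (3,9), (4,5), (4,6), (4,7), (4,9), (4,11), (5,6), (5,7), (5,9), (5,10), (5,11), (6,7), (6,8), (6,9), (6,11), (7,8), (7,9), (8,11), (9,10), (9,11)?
5 (matching: (1,5), (2,10), (3,9), (6,11), (7,8); upper bound floor(n/2) = floor(11/2) = 5)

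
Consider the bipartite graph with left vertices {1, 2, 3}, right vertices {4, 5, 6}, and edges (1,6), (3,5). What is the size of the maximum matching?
2 (matching: (1,6), (3,5); upper bound min(|L|,|R|) = min(3,3) = 3)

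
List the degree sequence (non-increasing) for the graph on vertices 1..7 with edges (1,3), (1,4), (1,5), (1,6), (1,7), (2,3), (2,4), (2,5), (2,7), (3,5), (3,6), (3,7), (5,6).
[5, 5, 4, 4, 3, 3, 2] (degrees: deg(1)=5, deg(2)=4, deg(3)=5, deg(4)=2, deg(5)=4, deg(6)=3, deg(7)=3)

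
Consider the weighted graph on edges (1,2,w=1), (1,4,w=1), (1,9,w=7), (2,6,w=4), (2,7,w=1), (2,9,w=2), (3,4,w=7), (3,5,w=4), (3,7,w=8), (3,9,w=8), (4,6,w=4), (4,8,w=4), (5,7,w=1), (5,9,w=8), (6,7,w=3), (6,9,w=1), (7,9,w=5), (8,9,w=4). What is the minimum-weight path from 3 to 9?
8 (path: 3 -> 9; weights 8 = 8)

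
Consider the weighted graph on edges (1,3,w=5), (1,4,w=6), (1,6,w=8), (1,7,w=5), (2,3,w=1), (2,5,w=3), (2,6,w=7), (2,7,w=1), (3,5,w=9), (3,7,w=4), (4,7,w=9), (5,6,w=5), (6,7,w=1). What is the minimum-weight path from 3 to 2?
1 (path: 3 -> 2; weights 1 = 1)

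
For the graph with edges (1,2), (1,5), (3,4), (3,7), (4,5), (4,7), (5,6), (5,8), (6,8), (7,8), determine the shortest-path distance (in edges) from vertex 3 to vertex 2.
4 (path: 3 -> 4 -> 5 -> 1 -> 2, 4 edges)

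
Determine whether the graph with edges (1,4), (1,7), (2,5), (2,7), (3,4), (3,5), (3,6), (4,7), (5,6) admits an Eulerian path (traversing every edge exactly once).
No (4 vertices have odd degree: {3, 4, 5, 7}; Eulerian path requires 0 or 2)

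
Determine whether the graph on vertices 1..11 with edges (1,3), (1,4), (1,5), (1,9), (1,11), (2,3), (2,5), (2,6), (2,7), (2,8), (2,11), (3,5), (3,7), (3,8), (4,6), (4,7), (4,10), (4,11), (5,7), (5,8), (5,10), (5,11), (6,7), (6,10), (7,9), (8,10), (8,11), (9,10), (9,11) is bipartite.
No (odd cycle of length 3: 5 -> 1 -> 11 -> 5)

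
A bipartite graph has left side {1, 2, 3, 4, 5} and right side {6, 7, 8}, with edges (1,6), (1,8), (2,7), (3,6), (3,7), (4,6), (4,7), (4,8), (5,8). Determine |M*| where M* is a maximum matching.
3 (matching: (1,8), (2,7), (3,6); upper bound min(|L|,|R|) = min(5,3) = 3)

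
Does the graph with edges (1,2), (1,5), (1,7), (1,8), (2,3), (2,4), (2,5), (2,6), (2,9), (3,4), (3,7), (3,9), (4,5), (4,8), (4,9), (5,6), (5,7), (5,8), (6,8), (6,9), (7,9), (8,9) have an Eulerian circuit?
No (2 vertices have odd degree: {4, 8}; Eulerian circuit requires 0)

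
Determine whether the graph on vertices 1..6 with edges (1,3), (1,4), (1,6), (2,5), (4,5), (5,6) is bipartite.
Yes. Partition: {1, 5}, {2, 3, 4, 6}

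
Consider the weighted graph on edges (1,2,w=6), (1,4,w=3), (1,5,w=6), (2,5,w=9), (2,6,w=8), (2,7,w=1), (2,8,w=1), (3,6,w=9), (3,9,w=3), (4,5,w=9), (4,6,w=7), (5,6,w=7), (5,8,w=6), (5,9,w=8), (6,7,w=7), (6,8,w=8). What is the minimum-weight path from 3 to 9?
3 (path: 3 -> 9; weights 3 = 3)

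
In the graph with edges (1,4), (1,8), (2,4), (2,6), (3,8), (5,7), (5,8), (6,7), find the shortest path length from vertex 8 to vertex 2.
3 (path: 8 -> 1 -> 4 -> 2, 3 edges)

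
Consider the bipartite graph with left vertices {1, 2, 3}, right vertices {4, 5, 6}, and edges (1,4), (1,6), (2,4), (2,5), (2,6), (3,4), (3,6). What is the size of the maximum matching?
3 (matching: (1,6), (2,5), (3,4); upper bound min(|L|,|R|) = min(3,3) = 3)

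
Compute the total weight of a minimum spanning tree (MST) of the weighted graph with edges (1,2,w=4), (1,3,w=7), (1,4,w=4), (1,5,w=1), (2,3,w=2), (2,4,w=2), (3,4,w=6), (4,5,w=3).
8 (MST edges: (1,5,w=1), (2,3,w=2), (2,4,w=2), (4,5,w=3); sum of weights 1 + 2 + 2 + 3 = 8)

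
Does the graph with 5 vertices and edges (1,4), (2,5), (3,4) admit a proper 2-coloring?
Yes. Partition: {1, 2, 3}, {4, 5}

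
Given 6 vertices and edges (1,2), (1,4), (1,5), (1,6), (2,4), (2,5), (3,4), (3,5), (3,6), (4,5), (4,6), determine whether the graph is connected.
Yes (BFS from 1 visits [1, 2, 4, 5, 6, 3] — all 6 vertices reached)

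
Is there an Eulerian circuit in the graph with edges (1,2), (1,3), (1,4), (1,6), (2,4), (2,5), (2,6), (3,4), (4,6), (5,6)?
Yes (the graph is connected and all 6 vertices have even degree)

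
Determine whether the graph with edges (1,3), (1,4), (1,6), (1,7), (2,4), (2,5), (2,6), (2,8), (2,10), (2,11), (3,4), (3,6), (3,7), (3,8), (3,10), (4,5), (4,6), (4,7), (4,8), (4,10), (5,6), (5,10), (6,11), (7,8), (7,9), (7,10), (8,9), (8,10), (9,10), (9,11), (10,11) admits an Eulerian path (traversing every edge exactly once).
Yes — and in fact it has an Eulerian circuit (the graph is connected and all 11 vertices have even degree)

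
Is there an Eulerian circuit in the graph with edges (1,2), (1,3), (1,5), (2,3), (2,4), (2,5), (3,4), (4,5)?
No (4 vertices have odd degree: {1, 3, 4, 5}; Eulerian circuit requires 0)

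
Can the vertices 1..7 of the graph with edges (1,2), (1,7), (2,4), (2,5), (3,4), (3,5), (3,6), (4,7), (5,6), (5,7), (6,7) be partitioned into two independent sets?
No (odd cycle of length 3: 5 -> 7 -> 6 -> 5)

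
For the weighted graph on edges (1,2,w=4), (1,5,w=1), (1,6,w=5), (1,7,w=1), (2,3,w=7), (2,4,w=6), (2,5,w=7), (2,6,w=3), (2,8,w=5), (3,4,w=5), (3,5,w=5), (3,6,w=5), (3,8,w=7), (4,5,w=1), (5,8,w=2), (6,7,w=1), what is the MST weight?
14 (MST edges: (1,5,w=1), (1,7,w=1), (2,6,w=3), (3,4,w=5), (4,5,w=1), (5,8,w=2), (6,7,w=1); sum of weights 1 + 1 + 3 + 5 + 1 + 2 + 1 = 14)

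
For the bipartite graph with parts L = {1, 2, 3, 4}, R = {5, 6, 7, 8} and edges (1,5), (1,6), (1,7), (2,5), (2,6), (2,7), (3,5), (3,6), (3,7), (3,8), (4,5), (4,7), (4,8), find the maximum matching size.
4 (matching: (1,7), (2,6), (3,8), (4,5); upper bound min(|L|,|R|) = min(4,4) = 4)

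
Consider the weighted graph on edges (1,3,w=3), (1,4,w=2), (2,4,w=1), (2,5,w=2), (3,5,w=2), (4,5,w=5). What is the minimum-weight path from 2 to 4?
1 (path: 2 -> 4; weights 1 = 1)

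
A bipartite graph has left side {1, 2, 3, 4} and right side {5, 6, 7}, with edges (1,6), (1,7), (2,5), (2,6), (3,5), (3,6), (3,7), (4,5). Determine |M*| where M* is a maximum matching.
3 (matching: (1,7), (2,6), (3,5); upper bound min(|L|,|R|) = min(4,3) = 3)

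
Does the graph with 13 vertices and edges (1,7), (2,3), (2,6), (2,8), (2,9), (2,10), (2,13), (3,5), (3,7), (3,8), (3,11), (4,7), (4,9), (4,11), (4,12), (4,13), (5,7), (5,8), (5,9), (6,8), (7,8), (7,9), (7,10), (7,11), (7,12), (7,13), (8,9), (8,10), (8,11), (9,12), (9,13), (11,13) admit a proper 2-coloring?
No (odd cycle of length 3: 11 -> 7 -> 4 -> 11)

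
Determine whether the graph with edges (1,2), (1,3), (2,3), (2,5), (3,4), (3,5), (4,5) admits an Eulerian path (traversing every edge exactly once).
Yes (the graph is connected and exactly 2 vertices have odd degree: {2, 5}; any Eulerian path must start and end at those)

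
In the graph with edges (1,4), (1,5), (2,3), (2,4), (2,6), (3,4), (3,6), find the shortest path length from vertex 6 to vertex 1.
3 (path: 6 -> 3 -> 4 -> 1, 3 edges)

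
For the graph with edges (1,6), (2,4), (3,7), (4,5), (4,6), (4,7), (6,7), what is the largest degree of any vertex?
4 (attained at vertex 4)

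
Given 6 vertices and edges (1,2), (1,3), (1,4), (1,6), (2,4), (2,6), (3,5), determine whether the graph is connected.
Yes (BFS from 1 visits [1, 2, 3, 4, 6, 5] — all 6 vertices reached)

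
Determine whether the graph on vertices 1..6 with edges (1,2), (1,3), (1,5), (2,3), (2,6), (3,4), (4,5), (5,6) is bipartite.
No (odd cycle of length 3: 2 -> 1 -> 3 -> 2)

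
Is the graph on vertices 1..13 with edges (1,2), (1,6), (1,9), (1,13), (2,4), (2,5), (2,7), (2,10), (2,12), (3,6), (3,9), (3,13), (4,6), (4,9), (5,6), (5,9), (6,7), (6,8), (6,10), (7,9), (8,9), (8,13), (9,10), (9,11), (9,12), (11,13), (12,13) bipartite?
Yes. Partition: {1, 3, 4, 5, 7, 8, 10, 11, 12}, {2, 6, 9, 13}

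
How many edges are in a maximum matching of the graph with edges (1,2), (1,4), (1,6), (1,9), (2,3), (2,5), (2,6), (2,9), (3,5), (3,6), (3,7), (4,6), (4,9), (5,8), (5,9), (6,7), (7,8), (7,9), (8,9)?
4 (matching: (1,6), (2,9), (3,7), (5,8); upper bound floor(n/2) = floor(9/2) = 4)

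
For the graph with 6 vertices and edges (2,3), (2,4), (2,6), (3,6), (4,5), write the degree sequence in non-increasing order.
[3, 2, 2, 2, 1, 0] (degrees: deg(1)=0, deg(2)=3, deg(3)=2, deg(4)=2, deg(5)=1, deg(6)=2)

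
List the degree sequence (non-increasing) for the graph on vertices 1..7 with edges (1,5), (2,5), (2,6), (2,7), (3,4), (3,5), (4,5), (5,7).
[5, 3, 2, 2, 2, 1, 1] (degrees: deg(1)=1, deg(2)=3, deg(3)=2, deg(4)=2, deg(5)=5, deg(6)=1, deg(7)=2)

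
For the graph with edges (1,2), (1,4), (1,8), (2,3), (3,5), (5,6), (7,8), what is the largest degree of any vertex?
3 (attained at vertex 1)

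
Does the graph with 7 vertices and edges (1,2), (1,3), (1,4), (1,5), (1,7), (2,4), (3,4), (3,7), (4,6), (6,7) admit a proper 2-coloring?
No (odd cycle of length 3: 7 -> 1 -> 3 -> 7)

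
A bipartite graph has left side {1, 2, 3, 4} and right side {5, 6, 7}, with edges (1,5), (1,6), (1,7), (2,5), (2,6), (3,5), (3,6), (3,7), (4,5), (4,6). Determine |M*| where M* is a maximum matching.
3 (matching: (1,7), (2,6), (3,5); upper bound min(|L|,|R|) = min(4,3) = 3)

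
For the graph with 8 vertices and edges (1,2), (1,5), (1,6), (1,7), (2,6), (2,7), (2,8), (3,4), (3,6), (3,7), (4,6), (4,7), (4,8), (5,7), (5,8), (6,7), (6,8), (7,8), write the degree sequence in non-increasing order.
[7, 6, 5, 4, 4, 4, 3, 3] (degrees: deg(1)=4, deg(2)=4, deg(3)=3, deg(4)=4, deg(5)=3, deg(6)=6, deg(7)=7, deg(8)=5)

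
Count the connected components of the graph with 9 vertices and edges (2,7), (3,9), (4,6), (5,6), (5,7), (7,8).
3 (components: {1}, {2, 4, 5, 6, 7, 8}, {3, 9})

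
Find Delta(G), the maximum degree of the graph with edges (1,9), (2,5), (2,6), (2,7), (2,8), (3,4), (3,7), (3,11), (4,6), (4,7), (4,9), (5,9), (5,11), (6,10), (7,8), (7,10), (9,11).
5 (attained at vertex 7)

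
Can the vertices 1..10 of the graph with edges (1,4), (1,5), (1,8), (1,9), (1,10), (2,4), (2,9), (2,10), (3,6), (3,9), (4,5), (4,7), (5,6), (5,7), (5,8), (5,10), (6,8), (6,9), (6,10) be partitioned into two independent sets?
No (odd cycle of length 3: 5 -> 1 -> 4 -> 5)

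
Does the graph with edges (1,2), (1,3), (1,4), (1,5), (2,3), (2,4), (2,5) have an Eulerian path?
Yes — and in fact it has an Eulerian circuit (the graph is connected and all 5 vertices have even degree)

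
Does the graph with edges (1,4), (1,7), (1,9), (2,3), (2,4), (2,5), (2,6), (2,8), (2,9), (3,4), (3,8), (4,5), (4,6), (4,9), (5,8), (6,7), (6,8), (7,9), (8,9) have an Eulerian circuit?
No (6 vertices have odd degree: {1, 3, 5, 7, 8, 9}; Eulerian circuit requires 0)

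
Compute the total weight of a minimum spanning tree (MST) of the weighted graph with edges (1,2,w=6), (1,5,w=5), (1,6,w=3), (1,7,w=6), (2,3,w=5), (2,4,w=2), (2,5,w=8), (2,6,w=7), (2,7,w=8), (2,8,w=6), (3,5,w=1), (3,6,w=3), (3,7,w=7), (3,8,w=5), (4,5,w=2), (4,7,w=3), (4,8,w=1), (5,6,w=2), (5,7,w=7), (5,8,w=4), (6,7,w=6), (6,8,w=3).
14 (MST edges: (1,6,w=3), (2,4,w=2), (3,5,w=1), (4,5,w=2), (4,7,w=3), (4,8,w=1), (5,6,w=2); sum of weights 3 + 2 + 1 + 2 + 3 + 1 + 2 = 14)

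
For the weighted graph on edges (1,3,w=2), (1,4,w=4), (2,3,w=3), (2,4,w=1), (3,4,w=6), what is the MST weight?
6 (MST edges: (1,3,w=2), (2,3,w=3), (2,4,w=1); sum of weights 2 + 3 + 1 = 6)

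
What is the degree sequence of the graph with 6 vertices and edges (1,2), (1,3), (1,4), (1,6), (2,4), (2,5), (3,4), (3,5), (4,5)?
[4, 4, 3, 3, 3, 1] (degrees: deg(1)=4, deg(2)=3, deg(3)=3, deg(4)=4, deg(5)=3, deg(6)=1)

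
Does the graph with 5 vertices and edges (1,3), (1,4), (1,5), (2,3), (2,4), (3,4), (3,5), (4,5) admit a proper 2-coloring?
No (odd cycle of length 3: 3 -> 1 -> 5 -> 3)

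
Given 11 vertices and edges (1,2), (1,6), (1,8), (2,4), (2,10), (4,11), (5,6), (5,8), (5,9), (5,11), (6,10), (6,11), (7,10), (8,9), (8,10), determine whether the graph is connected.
No, it has 2 components: {1, 2, 4, 5, 6, 7, 8, 9, 10, 11}, {3}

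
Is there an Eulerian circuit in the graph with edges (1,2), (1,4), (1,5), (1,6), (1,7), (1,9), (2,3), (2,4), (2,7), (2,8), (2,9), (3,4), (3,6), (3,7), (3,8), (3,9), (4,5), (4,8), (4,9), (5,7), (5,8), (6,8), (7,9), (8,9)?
No (2 vertices have odd degree: {6, 7}; Eulerian circuit requires 0)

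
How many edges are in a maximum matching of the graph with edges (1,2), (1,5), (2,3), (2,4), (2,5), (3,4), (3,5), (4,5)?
2 (matching: (2,5), (3,4); upper bound floor(n/2) = floor(5/2) = 2)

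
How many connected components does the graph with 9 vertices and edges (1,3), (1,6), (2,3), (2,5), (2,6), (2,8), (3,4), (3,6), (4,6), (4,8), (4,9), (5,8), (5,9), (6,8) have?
2 (components: {1, 2, 3, 4, 5, 6, 8, 9}, {7})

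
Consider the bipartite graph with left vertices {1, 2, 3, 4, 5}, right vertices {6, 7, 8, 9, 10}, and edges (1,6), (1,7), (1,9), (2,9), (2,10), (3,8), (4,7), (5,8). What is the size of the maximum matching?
4 (matching: (1,9), (2,10), (3,8), (4,7); upper bound min(|L|,|R|) = min(5,5) = 5)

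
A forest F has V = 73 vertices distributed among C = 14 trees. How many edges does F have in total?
59 (Each of the 14 component trees on V_i vertices has V_i - 1 edges; summing gives V - C = 73 - 14 = 59)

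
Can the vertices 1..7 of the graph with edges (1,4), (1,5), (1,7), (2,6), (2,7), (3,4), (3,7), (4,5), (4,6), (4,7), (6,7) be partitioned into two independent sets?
No (odd cycle of length 3: 4 -> 1 -> 5 -> 4)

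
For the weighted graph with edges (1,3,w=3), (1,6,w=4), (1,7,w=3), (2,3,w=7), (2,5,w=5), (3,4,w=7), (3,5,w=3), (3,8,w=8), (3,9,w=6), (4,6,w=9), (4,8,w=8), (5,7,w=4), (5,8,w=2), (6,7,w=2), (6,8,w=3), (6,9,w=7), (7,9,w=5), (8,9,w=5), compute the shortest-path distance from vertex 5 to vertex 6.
5 (path: 5 -> 8 -> 6; weights 2 + 3 = 5)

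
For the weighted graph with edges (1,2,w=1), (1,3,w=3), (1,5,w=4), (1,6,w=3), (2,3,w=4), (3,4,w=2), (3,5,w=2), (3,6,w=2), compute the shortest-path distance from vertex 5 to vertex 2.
5 (path: 5 -> 1 -> 2; weights 4 + 1 = 5)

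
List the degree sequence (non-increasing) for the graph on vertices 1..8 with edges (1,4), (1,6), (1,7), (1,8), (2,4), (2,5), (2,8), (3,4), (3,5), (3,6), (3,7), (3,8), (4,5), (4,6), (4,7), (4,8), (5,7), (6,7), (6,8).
[7, 5, 5, 5, 5, 4, 4, 3] (degrees: deg(1)=4, deg(2)=3, deg(3)=5, deg(4)=7, deg(5)=4, deg(6)=5, deg(7)=5, deg(8)=5)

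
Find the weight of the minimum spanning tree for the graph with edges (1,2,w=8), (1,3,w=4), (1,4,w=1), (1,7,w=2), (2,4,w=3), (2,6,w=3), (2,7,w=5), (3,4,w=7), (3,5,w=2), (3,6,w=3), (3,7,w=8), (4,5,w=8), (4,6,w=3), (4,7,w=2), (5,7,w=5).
14 (MST edges: (1,4,w=1), (1,7,w=2), (2,4,w=3), (2,6,w=3), (3,5,w=2), (3,6,w=3); sum of weights 1 + 2 + 3 + 3 + 2 + 3 = 14)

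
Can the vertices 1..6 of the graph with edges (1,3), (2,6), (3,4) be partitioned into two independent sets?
Yes. Partition: {1, 2, 4, 5}, {3, 6}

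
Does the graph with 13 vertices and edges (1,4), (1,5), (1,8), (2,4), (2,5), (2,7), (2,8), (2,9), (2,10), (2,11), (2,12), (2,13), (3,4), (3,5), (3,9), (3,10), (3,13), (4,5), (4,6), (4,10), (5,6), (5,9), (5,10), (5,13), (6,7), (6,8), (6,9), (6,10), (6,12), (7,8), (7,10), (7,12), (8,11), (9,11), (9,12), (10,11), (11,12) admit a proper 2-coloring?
No (odd cycle of length 3: 4 -> 1 -> 5 -> 4)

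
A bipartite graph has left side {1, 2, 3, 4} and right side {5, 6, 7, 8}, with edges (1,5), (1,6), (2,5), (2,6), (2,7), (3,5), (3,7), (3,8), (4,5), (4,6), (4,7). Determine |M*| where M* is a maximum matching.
4 (matching: (1,6), (2,7), (3,8), (4,5); upper bound min(|L|,|R|) = min(4,4) = 4)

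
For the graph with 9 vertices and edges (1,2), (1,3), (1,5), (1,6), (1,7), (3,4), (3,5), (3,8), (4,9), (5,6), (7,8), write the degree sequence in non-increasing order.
[5, 4, 3, 2, 2, 2, 2, 1, 1] (degrees: deg(1)=5, deg(2)=1, deg(3)=4, deg(4)=2, deg(5)=3, deg(6)=2, deg(7)=2, deg(8)=2, deg(9)=1)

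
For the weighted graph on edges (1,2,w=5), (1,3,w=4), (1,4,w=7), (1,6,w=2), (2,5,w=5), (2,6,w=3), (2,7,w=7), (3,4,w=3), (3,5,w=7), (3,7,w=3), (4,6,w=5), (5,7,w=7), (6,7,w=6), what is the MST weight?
20 (MST edges: (1,3,w=4), (1,6,w=2), (2,5,w=5), (2,6,w=3), (3,4,w=3), (3,7,w=3); sum of weights 4 + 2 + 5 + 3 + 3 + 3 = 20)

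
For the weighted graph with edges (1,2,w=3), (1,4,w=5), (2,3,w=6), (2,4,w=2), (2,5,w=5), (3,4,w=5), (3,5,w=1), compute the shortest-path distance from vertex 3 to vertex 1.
9 (path: 3 -> 2 -> 1; weights 6 + 3 = 9)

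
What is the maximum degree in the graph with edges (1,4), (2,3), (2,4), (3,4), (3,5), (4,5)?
4 (attained at vertex 4)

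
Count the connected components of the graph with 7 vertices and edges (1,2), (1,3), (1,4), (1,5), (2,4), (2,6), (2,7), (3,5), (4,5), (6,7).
1 (components: {1, 2, 3, 4, 5, 6, 7})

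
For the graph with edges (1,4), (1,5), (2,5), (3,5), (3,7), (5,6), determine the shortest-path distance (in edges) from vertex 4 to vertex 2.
3 (path: 4 -> 1 -> 5 -> 2, 3 edges)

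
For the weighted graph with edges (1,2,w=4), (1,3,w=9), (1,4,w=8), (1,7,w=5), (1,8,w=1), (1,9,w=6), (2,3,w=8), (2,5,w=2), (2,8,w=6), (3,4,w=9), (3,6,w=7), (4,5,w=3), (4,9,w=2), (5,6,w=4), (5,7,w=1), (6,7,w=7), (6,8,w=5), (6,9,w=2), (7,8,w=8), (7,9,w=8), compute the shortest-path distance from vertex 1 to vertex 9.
6 (path: 1 -> 9; weights 6 = 6)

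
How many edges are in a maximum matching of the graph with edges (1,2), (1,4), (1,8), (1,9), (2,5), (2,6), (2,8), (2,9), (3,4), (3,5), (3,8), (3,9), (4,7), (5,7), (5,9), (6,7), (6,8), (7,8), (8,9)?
4 (matching: (1,9), (2,8), (3,4), (6,7); upper bound floor(n/2) = floor(9/2) = 4)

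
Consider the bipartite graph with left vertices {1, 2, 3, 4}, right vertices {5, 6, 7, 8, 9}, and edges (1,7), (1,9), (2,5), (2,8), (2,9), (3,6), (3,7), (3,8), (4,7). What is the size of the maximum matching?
4 (matching: (1,9), (2,8), (3,6), (4,7); upper bound min(|L|,|R|) = min(4,5) = 4)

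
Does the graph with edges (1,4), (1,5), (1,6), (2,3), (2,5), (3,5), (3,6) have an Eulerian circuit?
No (4 vertices have odd degree: {1, 3, 4, 5}; Eulerian circuit requires 0)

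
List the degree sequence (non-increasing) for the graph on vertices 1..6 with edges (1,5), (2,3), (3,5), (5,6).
[3, 2, 1, 1, 1, 0] (degrees: deg(1)=1, deg(2)=1, deg(3)=2, deg(4)=0, deg(5)=3, deg(6)=1)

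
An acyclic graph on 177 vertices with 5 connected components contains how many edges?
172 (Each of the 5 component trees on V_i vertices has V_i - 1 edges; summing gives V - C = 177 - 5 = 172)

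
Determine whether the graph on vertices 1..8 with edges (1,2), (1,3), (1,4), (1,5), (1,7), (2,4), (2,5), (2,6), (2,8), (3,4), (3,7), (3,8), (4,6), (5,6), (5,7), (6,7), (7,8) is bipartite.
No (odd cycle of length 3: 3 -> 1 -> 7 -> 3)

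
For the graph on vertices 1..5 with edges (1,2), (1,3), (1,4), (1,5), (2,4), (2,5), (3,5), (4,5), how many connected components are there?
1 (components: {1, 2, 3, 4, 5})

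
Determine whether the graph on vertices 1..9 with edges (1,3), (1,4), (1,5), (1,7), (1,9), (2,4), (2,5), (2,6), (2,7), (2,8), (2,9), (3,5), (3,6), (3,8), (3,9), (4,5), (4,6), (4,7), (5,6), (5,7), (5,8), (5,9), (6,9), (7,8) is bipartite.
No (odd cycle of length 3: 5 -> 1 -> 7 -> 5)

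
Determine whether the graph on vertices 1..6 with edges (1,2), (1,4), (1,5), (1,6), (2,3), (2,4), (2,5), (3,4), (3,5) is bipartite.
No (odd cycle of length 3: 2 -> 1 -> 4 -> 2)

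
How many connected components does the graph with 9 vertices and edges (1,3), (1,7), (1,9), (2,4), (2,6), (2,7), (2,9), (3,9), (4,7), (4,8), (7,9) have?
2 (components: {1, 2, 3, 4, 6, 7, 8, 9}, {5})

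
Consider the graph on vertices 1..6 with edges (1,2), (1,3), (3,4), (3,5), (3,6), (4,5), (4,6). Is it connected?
Yes (BFS from 1 visits [1, 2, 3, 4, 5, 6] — all 6 vertices reached)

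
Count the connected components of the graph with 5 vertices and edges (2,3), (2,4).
3 (components: {1}, {2, 3, 4}, {5})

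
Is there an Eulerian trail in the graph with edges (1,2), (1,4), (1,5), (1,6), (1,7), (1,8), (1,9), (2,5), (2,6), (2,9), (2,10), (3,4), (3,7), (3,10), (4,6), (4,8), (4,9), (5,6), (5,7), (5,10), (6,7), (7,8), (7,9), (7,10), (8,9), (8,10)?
No (10 vertices have odd degree: {1, 2, 3, 4, 5, 6, 7, 8, 9, 10}; Eulerian path requires 0 or 2)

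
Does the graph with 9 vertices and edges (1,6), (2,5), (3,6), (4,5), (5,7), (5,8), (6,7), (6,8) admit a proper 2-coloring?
Yes. Partition: {1, 2, 3, 4, 7, 8, 9}, {5, 6}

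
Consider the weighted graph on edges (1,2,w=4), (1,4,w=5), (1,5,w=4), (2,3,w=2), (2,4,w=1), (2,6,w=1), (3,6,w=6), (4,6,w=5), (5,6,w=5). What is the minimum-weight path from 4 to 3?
3 (path: 4 -> 2 -> 3; weights 1 + 2 = 3)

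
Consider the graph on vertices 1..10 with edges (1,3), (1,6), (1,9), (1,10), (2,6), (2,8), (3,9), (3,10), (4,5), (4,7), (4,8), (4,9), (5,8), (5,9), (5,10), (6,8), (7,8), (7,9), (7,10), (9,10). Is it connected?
Yes (BFS from 1 visits [1, 3, 6, 9, 10, 2, 8, 4, 5, 7] — all 10 vertices reached)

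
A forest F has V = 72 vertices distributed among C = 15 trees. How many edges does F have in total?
57 (Each of the 15 component trees on V_i vertices has V_i - 1 edges; summing gives V - C = 72 - 15 = 57)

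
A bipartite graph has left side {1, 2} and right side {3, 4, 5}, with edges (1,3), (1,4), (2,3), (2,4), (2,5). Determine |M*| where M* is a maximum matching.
2 (matching: (1,4), (2,5); upper bound min(|L|,|R|) = min(2,3) = 2)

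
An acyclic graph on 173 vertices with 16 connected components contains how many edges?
157 (Each of the 16 component trees on V_i vertices has V_i - 1 edges; summing gives V - C = 173 - 16 = 157)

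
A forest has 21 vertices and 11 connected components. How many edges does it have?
10 (Each of the 11 component trees on V_i vertices has V_i - 1 edges; summing gives V - C = 21 - 11 = 10)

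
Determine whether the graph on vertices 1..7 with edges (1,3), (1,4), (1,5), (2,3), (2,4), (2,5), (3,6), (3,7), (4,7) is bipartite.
Yes. Partition: {1, 2, 6, 7}, {3, 4, 5}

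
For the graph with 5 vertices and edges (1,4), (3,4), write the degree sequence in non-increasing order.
[2, 1, 1, 0, 0] (degrees: deg(1)=1, deg(2)=0, deg(3)=1, deg(4)=2, deg(5)=0)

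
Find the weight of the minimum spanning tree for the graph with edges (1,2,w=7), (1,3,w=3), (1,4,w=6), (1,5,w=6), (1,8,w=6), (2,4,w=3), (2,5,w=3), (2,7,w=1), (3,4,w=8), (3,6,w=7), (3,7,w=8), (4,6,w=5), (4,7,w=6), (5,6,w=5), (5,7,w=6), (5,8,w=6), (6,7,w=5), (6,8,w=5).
26 (MST edges: (1,3,w=3), (1,5,w=6), (2,4,w=3), (2,5,w=3), (2,7,w=1), (4,6,w=5), (6,8,w=5); sum of weights 3 + 6 + 3 + 3 + 1 + 5 + 5 = 26)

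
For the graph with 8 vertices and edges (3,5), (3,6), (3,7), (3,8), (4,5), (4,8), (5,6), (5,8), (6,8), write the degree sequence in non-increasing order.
[4, 4, 4, 3, 2, 1, 0, 0] (degrees: deg(1)=0, deg(2)=0, deg(3)=4, deg(4)=2, deg(5)=4, deg(6)=3, deg(7)=1, deg(8)=4)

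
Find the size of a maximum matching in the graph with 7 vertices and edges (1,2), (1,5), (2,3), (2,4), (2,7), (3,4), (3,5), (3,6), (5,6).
3 (matching: (1,5), (2,7), (3,6); upper bound floor(n/2) = floor(7/2) = 3)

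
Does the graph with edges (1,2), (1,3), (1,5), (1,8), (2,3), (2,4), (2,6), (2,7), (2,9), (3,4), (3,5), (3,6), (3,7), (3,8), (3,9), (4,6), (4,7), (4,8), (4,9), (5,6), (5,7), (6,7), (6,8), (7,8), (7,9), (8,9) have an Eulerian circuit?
No (2 vertices have odd degree: {7, 9}; Eulerian circuit requires 0)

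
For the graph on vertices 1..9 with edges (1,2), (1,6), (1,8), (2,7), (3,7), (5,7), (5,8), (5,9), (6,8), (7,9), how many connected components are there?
2 (components: {1, 2, 3, 5, 6, 7, 8, 9}, {4})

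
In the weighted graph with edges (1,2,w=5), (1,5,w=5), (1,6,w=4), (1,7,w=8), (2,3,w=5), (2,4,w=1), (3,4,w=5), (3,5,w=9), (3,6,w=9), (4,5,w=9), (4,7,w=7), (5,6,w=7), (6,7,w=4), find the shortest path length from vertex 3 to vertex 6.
9 (path: 3 -> 6; weights 9 = 9)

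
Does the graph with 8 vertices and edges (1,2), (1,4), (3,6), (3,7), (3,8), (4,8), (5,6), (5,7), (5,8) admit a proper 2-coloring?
Yes. Partition: {1, 6, 7, 8}, {2, 3, 4, 5}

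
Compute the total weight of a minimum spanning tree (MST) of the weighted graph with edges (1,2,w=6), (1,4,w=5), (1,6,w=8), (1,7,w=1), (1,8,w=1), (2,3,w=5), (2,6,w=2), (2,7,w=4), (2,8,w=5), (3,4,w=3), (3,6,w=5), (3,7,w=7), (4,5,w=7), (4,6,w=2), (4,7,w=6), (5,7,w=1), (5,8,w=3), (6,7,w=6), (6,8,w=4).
14 (MST edges: (1,7,w=1), (1,8,w=1), (2,6,w=2), (2,7,w=4), (3,4,w=3), (4,6,w=2), (5,7,w=1); sum of weights 1 + 1 + 2 + 4 + 3 + 2 + 1 = 14)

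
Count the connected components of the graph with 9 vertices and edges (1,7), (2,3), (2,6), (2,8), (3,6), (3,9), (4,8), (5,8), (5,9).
2 (components: {1, 7}, {2, 3, 4, 5, 6, 8, 9})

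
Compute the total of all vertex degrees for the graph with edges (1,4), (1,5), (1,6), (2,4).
8 (handshake: sum of degrees = 2|E| = 2 x 4 = 8)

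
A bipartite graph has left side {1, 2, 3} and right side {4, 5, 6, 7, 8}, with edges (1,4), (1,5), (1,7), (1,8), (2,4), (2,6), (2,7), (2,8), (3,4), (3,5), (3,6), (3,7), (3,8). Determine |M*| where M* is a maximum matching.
3 (matching: (1,8), (2,7), (3,6); upper bound min(|L|,|R|) = min(3,5) = 3)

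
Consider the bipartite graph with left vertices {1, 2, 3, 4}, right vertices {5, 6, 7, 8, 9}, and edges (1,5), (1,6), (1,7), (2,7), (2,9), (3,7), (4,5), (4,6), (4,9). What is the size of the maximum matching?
4 (matching: (1,5), (2,9), (3,7), (4,6); upper bound min(|L|,|R|) = min(4,5) = 4)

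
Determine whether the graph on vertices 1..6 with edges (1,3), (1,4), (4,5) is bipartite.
Yes. Partition: {1, 2, 5, 6}, {3, 4}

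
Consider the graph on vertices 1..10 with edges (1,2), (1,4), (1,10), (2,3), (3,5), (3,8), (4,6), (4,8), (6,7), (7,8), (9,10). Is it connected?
Yes (BFS from 1 visits [1, 2, 4, 10, 3, 6, 8, 9, 5, 7] — all 10 vertices reached)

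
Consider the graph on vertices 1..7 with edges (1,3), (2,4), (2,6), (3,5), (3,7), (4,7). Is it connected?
Yes (BFS from 1 visits [1, 3, 5, 7, 4, 2, 6] — all 7 vertices reached)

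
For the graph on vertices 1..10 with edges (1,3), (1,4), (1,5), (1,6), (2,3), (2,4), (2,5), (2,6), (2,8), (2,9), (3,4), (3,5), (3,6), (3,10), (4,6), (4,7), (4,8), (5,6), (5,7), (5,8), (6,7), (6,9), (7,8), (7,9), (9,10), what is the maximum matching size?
5 (matching: (1,6), (2,9), (3,10), (4,7), (5,8); upper bound floor(n/2) = floor(10/2) = 5)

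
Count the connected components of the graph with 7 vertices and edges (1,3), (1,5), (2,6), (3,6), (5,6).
3 (components: {1, 2, 3, 5, 6}, {4}, {7})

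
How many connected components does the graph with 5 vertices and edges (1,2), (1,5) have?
3 (components: {1, 2, 5}, {3}, {4})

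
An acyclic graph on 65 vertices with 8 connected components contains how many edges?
57 (Each of the 8 component trees on V_i vertices has V_i - 1 edges; summing gives V - C = 65 - 8 = 57)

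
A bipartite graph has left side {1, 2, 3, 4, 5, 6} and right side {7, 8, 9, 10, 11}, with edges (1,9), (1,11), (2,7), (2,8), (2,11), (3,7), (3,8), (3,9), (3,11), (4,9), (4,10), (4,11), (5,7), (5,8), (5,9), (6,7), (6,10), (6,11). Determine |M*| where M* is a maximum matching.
5 (matching: (1,11), (2,8), (3,9), (4,10), (5,7); upper bound min(|L|,|R|) = min(6,5) = 5)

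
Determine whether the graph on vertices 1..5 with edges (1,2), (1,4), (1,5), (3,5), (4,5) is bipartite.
No (odd cycle of length 3: 5 -> 1 -> 4 -> 5)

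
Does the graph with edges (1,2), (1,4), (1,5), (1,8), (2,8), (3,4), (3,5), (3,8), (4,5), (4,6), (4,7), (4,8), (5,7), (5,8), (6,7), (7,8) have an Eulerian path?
Yes (the graph is connected and exactly 2 vertices have odd degree: {3, 5}; any Eulerian path must start and end at those)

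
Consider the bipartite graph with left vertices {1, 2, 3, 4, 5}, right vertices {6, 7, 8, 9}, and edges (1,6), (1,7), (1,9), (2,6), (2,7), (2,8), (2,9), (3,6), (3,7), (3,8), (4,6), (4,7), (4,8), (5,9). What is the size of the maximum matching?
4 (matching: (1,9), (2,8), (3,7), (4,6); upper bound min(|L|,|R|) = min(5,4) = 4)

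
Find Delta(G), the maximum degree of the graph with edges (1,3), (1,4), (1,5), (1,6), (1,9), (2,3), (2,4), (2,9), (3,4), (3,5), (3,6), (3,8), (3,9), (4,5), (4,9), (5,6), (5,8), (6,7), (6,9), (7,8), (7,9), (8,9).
7 (attained at vertices 3, 9)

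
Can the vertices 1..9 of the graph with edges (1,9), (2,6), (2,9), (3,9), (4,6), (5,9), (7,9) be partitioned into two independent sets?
Yes. Partition: {1, 2, 3, 4, 5, 7, 8}, {6, 9}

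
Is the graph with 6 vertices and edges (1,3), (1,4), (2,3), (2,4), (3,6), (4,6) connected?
No, it has 2 components: {1, 2, 3, 4, 6}, {5}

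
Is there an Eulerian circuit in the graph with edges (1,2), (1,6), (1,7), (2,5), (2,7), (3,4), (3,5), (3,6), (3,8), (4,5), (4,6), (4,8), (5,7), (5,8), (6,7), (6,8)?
No (4 vertices have odd degree: {1, 2, 5, 6}; Eulerian circuit requires 0)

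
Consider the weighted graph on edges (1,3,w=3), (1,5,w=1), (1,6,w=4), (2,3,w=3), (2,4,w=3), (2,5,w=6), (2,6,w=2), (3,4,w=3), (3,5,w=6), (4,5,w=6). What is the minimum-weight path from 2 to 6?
2 (path: 2 -> 6; weights 2 = 2)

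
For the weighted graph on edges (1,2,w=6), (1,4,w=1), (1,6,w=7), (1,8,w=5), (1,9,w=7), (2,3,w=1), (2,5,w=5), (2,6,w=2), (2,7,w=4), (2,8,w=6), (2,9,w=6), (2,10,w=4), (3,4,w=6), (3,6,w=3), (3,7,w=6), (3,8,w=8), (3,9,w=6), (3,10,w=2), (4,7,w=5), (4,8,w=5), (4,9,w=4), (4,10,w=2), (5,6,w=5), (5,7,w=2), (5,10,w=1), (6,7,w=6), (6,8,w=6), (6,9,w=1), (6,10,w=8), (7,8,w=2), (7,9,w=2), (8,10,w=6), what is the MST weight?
14 (MST edges: (1,4,w=1), (2,3,w=1), (2,6,w=2), (3,10,w=2), (4,10,w=2), (5,7,w=2), (5,10,w=1), (6,9,w=1), (7,8,w=2); sum of weights 1 + 1 + 2 + 2 + 2 + 2 + 1 + 1 + 2 = 14)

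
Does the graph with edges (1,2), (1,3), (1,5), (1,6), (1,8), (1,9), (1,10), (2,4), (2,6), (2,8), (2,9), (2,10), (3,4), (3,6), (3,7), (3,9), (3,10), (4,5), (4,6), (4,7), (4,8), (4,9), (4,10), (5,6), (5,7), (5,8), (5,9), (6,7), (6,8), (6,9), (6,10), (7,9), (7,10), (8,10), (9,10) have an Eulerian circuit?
No (2 vertices have odd degree: {1, 6}; Eulerian circuit requires 0)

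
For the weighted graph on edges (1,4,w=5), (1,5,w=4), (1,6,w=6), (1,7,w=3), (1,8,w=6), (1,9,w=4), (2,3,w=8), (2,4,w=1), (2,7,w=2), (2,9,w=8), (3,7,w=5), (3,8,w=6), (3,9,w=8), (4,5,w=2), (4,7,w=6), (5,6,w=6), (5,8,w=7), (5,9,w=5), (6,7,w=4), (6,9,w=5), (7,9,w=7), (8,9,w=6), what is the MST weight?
27 (MST edges: (1,7,w=3), (1,8,w=6), (1,9,w=4), (2,4,w=1), (2,7,w=2), (3,7,w=5), (4,5,w=2), (6,7,w=4); sum of weights 3 + 6 + 4 + 1 + 2 + 5 + 2 + 4 = 27)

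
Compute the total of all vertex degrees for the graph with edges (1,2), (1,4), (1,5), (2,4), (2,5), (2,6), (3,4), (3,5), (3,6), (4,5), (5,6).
22 (handshake: sum of degrees = 2|E| = 2 x 11 = 22)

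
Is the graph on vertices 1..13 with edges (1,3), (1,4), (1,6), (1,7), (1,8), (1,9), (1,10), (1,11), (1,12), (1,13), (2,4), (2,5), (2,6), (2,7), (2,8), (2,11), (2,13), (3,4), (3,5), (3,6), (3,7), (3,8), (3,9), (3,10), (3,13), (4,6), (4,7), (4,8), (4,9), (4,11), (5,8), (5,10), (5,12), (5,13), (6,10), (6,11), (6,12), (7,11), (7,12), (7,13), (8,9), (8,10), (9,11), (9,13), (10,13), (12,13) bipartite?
No (odd cycle of length 3: 13 -> 1 -> 3 -> 13)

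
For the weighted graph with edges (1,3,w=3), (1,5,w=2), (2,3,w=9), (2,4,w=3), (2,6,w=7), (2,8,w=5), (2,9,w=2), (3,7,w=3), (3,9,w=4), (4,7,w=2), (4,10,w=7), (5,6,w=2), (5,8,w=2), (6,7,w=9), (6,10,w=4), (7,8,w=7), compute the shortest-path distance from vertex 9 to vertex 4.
5 (path: 9 -> 2 -> 4; weights 2 + 3 = 5)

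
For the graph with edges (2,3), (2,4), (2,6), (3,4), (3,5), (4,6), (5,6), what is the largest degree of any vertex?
3 (attained at vertices 2, 3, 4, 6)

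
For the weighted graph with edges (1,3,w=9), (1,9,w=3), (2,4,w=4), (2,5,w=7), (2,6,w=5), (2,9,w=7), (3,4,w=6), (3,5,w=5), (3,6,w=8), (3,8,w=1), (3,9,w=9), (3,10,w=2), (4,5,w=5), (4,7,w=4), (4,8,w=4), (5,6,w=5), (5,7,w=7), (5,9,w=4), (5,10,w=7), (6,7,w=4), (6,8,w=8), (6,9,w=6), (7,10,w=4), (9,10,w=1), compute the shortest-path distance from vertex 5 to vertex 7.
7 (path: 5 -> 7; weights 7 = 7)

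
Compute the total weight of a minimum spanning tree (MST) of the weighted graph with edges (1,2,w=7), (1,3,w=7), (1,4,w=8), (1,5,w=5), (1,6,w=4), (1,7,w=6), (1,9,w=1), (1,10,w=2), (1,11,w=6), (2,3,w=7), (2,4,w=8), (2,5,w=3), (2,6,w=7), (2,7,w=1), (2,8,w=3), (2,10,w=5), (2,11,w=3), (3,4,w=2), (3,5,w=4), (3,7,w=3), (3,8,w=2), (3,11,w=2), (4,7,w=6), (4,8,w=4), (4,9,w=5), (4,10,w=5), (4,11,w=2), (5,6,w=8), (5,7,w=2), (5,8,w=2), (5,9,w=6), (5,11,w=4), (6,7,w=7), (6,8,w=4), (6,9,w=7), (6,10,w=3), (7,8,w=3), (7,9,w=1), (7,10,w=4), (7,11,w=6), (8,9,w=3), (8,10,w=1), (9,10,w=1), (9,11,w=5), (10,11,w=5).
16 (MST edges: (1,9,w=1), (2,7,w=1), (3,4,w=2), (3,8,w=2), (3,11,w=2), (5,7,w=2), (6,10,w=3), (7,9,w=1), (8,10,w=1), (9,10,w=1); sum of weights 1 + 1 + 2 + 2 + 2 + 2 + 3 + 1 + 1 + 1 = 16)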